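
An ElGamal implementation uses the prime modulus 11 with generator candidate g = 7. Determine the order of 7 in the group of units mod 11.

10

ord(7) | φ(11) = 11 − 1 = 10 = 2 · 5.
Divisors of 10: 1, 2, 5, 10.
Check 7^d mod 11 for each divisor in increasing order:
7^1 ≡ 7 (mod 11)
7^2 ≡ 5 (mod 11)
7^5 ≡ 10 (mod 11)
7^10 ≡ 1 (mod 11) ✓
Therefore the multiplicative order of 7 modulo 11 is 10.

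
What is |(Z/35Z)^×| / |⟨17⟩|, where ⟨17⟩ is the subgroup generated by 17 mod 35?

2

Since 17 ∈ (Z/35Z)^×, its order divides φ(35) = φ(5·7) = (5−1)·(7−1) = 4·6 = 24 = 2^3 · 3.
Divisors of 24: 1, 2, 3, 4, 6, 8, 12, 24.
Test each divisor d:
17^1 ≡ 17
17^2 ≡ 9
17^3 ≡ 13
17^4 ≡ 11
17^6 ≡ 29
17^8 ≡ 16
17^12 ≡ 1
The order of 17 is 12, so the subgroup it generates has 12 elements.
[(Z/35Z)^× : ⟨17⟩] = 24/12 = 2.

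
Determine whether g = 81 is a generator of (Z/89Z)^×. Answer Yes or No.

No

φ(89) = 89 − 1 = 88 = 2^3 · 11.
An element g generates (Z/89Z)^× iff g^(88/q) ≢ 1 (mod 89) for each prime q ∈ {2, 11}.
81^44 ≡ 1 (mod 89)  [q = 2: ≡ 1 ✗]
81^8 ≡ 4 (mod 89)  [q = 11: ≢ 1 ✓]
Since 81^44 ≡ 1, the order of 81 divides 44 < 88, so 81 is not a primitive root.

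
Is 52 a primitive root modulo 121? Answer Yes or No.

Yes

φ(121) = φ(11^2) = 11·(11−1) = 110 = 2 · 5 · 11.
An element g generates (Z/121Z)^× iff g^(110/q) ≢ 1 (mod 121) for each prime q ∈ {2, 5, 11}.
52^55 ≡ 120 (mod 121)  [q = 2: ≢ 1 ✓]
52^22 ≡ 9 (mod 121)  [q = 5: ≢ 1 ✓]
52^10 ≡ 100 (mod 121)  [q = 11: ≢ 1 ✓]
None equal 1, so ord_121(52) = 110: 52 is a primitive root.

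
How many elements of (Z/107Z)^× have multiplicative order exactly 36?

φ(107) = 107 − 1 = 106 = 2 · 53.
(Z/107Z)^× is cyclic (|G| = 106); a cyclic group of order m has exactly φ(d) elements of each order d | m, and none otherwise.
36 does not divide 106, so no element of (Z/107Z)^× has order 36.

0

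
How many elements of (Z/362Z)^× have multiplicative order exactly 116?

0

φ(362) = φ(2)·φ(181) = 1·180 = 180 = 2^2 · 3^2 · 5.
Since (Z/362Z)^× is cyclic of order 180, the number of elements of order d is φ(d) when d | 180 and 0 otherwise.
116 does not divide 180, so no element of (Z/362Z)^× has order 116.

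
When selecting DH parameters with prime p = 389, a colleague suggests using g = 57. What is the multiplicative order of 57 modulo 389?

388

By Lagrange's theorem, ord_389(57) divides φ(389) = 389 − 1 = 388 = 2^2 · 97.
Divisors of 388: 1, 2, 4, 97, 194, 388.
Test each divisor d:
57^1 ≡ 57
57^2 ≡ 137
57^4 ≡ 97
57^97 ≡ 115
57^194 ≡ 388
57^388 ≡ 1
Therefore the multiplicative order of 57 modulo 389 is 388.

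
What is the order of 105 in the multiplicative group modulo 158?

The order of 105 must divide φ(158) = φ(2)·φ(79) = 1·78 = 78 = 2 · 3 · 13.
Divisors of 78: 1, 2, 3, 6, 13, 26, 39, 78.
Check 105^d mod 158 for each divisor in increasing order:
105^1 ≡ 105
105^2 ≡ 123
105^3 ≡ 117
105^6 ≡ 101
105^13 ≡ 23
105^26 ≡ 55
105^39 ≡ 1
So ord_158(105) = 39.

39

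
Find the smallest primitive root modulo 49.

φ(49) = φ(7^2) = 7·(7−1) = 42 = 2 · 3 · 7.
g is a primitive root iff g^(42/q) ≢ 1 (mod 49) for each prime q ∈ {2, 3, 7}.
g = 2: 2^21 ≡ 1 — hits 1, so not a primitive root.
g = 3: 3^21 ≡ 48; 3^14 ≡ 30; 3^6 ≡ 43 — none is 1, so 3 is a primitive root.
The smallest primitive root modulo 49 is 3.

3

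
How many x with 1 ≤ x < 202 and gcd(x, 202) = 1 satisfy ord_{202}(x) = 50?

20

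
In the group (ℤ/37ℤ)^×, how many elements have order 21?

0

φ(37) = 37 − 1 = 36 = 2^2 · 3^2.
In a cyclic group of order 36, there are φ(d) elements of order d for each divisor d of 36, and zero for non-divisors.
21 does not divide 36, so no element of (Z/37Z)^× has order 21.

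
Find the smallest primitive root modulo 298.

3

φ(298) = φ(2)·φ(149) = 1·148 = 148 = 2^2 · 37.
g is a primitive root iff g^(148/q) ≢ 1 (mod 298) for each prime q ∈ {2, 37}.
g = 2: gcd(2, 298) = 2 > 1, not a unit — skip.
g = 3: 3^74 ≡ 297; 3^4 ≡ 81 — none is 1, so 3 is a primitive root.
So 3 is the smallest generator of (Z/298Z)^×.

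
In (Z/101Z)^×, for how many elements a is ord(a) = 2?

φ(101) = 101 − 1 = 100 = 2^2 · 5^2.
In a cyclic group of order 100, there are φ(d) elements of order d for each divisor d of 100, and zero for non-divisors.
2 | 100, and φ(2) = 2 − 1 = 1.

1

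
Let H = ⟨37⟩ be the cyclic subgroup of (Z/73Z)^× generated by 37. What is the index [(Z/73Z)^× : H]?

ord(37) | φ(73) = 73 − 1 = 72 = 2^3 · 3^2.
Divisors of 72: 1, 2, 3, 4, 6, 8, 9, 12, 18, 24, 36, 72.
Compute 37^d (mod 73) for the divisors d until we hit 1:
37^1 ≡ 37 (mod 73)
37^2 ≡ 55 (mod 73)
37^3 ≡ 64 (mod 73)
37^4 ≡ 32 (mod 73)
37^6 ≡ 8 (mod 73)
37^8 ≡ 2 (mod 73)
37^9 ≡ 1 (mod 73) ✓
Thus |⟨37⟩| = ord(37) = 9.
The index is φ(73) / ord(37) = 72 / 9 = 8.

8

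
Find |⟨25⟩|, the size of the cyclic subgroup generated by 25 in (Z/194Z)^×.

48

By Lagrange's theorem, ord_194(25) divides φ(194) = φ(2)·φ(97) = 1·96 = 96 = 2^5 · 3.
Divisors of 96: 1, 2, 3, 4, 6, 8, 12, 16, 24, 32, 48, 96.
Compute 25^d (mod 194) for the divisors d until we hit 1:
25^1 ≡ 25 (mod 194)
25^2 ≡ 43 (mod 194)
25^3 ≡ 105 (mod 194)
25^4 ≡ 103 (mod 194)
25^6 ≡ 161 (mod 194)
25^8 ≡ 133 (mod 194)
25^12 ≡ 119 (mod 194)
25^16 ≡ 35 (mod 194)
25^24 ≡ 193 (mod 194)
25^32 ≡ 61 (mod 194)
25^48 ≡ 1 (mod 194) ✓
So ord_194(25) = 48.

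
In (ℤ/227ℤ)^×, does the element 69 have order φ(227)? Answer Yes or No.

No

φ(227) = 227 − 1 = 226 = 2 · 113.
69 is a primitive root mod 227 iff 69^(φ(227)/q) ≢ 1 for every prime q | φ(227), i.e. q ∈ {2, 113}.
69^113 ≡ 1 (mod 227)  [q = 2: ≡ 1 ✗]
69^2 ≡ 221 (mod 227)  [q = 113: ≢ 1 ✓]
69^113 ≡ 1 shows ord(69) | 113, strictly less than φ(227); not a primitive root.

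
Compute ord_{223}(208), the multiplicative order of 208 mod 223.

74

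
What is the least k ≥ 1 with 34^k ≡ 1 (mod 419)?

ord(34) | φ(419) = 419 − 1 = 418 = 2 · 11 · 19.
Divisors of 418: 1, 2, 11, 19, 22, 38, 209, 418.
Evaluate successive powers at the divisors of 418:
34^1 ≡ 34 (mod 419)
34^2 ≡ 318 (mod 419)
34^11 ≡ 135 (mod 419)
34^19 ≡ 69 (mod 419)
34^22 ≡ 208 (mod 419)
34^38 ≡ 152 (mod 419)
34^209 ≡ 1 (mod 419) ✓
So ord_419(34) = 209.

209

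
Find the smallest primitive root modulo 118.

11

φ(118) = φ(2)·φ(59) = 1·58 = 58 = 2 · 29.
Test candidates g = 2, 3, … against the prime factors q ∈ {2, 29} of φ(118): g is a generator iff g^(58/q) ≢ 1 for every such q.
g = 2: gcd(2, 118) = 2 > 1, not a unit — skip.
g = 3: 3^29 ≡ 1 — hits 1, so not a primitive root.
g = 4: gcd(4, 118) = 2 > 1, not a unit — skip.
g = 5: 5^29 ≡ 1 — hits 1, so not a primitive root.
g = 6: gcd(6, 118) = 2 > 1, not a unit — skip.
g = 7: 7^29 ≡ 1 — hits 1, so not a primitive root.
g = 8: gcd(8, 118) = 2 > 1, not a unit — skip.
g = 9: 9^29 ≡ 1 — hits 1, so not a primitive root.
g = 10: gcd(10, 118) = 2 > 1, not a unit — skip.
g = 11: 11^29 ≡ 117; 11^2 ≡ 3 — none is 1, so 11 is a primitive root.
Hence the least primitive root of 118 is 11.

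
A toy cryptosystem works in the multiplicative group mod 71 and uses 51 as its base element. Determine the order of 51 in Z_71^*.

14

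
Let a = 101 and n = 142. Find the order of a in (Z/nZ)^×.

Since 101 ∈ (Z/142Z)^×, its order divides φ(142) = φ(2)·φ(71) = 1·70 = 70 = 2 · 5 · 7.
Divisors of 70: 1, 2, 5, 7, 10, 14, 35, 70.
Compute 101^d (mod 142) for the divisors d until we hit 1:
101^1 ≡ 101 (mod 142)
101^2 ≡ 119 (mod 142)
101^5 ≡ 37 (mod 142)
101^7 ≡ 1 (mod 142) ✓
So ord_142(101) = 7.

7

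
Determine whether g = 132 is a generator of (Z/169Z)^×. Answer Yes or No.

Yes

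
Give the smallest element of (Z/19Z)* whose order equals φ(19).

2

φ(19) = 19 − 1 = 18 = 2 · 3^2.
g is a primitive root iff g^(18/q) ≢ 1 (mod 19) for each prime q ∈ {2, 3}.
g = 2: 2^9 ≡ 18; 2^6 ≡ 7 — none is 1, so 2 is a primitive root.
So 2 is the smallest generator of (Z/19Z)^×.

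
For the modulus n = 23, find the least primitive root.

5

φ(23) = 23 − 1 = 22 = 2 · 11.
g is a primitive root iff g^(22/q) ≢ 1 (mod 23) for each prime q ∈ {2, 11}.
g = 2: 2^11 ≡ 1 — hits 1, so not a primitive root.
g = 3: 3^11 ≡ 1 — hits 1, so not a primitive root.
g = 4: 4^11 ≡ 1 — hits 1, so not a primitive root.
g = 5: 5^11 ≡ 22; 5^2 ≡ 2 — none is 1, so 5 is a primitive root.
The smallest primitive root modulo 23 is 5.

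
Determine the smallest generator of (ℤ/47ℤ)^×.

5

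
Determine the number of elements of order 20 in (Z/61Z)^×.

8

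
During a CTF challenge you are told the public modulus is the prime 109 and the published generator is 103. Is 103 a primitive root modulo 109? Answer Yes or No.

φ(109) = 109 − 1 = 108 = 2^2 · 3^3.
It suffices to check that the order of 103 is not a proper divisor of 108: compute 103^(108/q) for q ∈ {2, 3}.
103^54 ≡ 108 (mod 109)  [q = 2: ≢ 1 ✓]
103^36 ≡ 63 (mod 109)  [q = 3: ≢ 1 ✓]
All checks pass, so 103 has order 108 and is a primitive root modulo 109.

Yes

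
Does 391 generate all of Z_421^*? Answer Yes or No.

φ(421) = 421 − 1 = 420 = 2^2 · 3 · 5 · 7.
Test 391^(420/q) mod 421 for each prime factor q of 420:
391^210 ≡ 420 (mod 421)  [q = 2: ≢ 1 ✓]
391^140 ≡ 20 (mod 421)  [q = 3: ≢ 1 ✓]
391^84 ≡ 354 (mod 421)  [q = 5: ≢ 1 ✓]
391^60 ≡ 152 (mod 421)  [q = 7: ≢ 1 ✓]
Every test exponent gives a nontrivial residue, hence 391 generates the full group.

Yes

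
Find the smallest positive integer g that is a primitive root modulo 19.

φ(19) = 19 − 1 = 18 = 2 · 3^2.
g is a primitive root iff g^(18/q) ≢ 1 (mod 19) for each prime q ∈ {2, 3}.
g = 2: 2^9 ≡ 18; 2^6 ≡ 7 — none is 1, so 2 is a primitive root.
Hence the least primitive root of 19 is 2.

2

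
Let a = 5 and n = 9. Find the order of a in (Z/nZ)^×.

Since 5 ∈ (Z/9Z)^×, its order divides φ(9) = φ(3^2) = 3·(3−1) = 6 = 2 · 3.
Divisors of 6: 1, 2, 3, 6.
Evaluate successive powers at the divisors of 6:
5^1 ≡ 5
5^2 ≡ 7
5^3 ≡ 8
5^6 ≡ 1
So ord_9(5) = 6.

6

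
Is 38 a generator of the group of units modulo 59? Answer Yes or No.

φ(59) = 59 − 1 = 58 = 2 · 29.
Test 38^(58/q) mod 59 for each prime factor q of 58:
38^29 ≡ 58 (mod 59)  [q = 2: ≢ 1 ✓]
38^2 ≡ 28 (mod 59)  [q = 29: ≢ 1 ✓]
None equal 1, so ord_59(38) = 58: 38 is a primitive root.

Yes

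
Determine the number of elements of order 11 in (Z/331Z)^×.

φ(331) = 331 − 1 = 330 = 2 · 3 · 5 · 11.
In a cyclic group of order 330, there are φ(d) elements of order d for each divisor d of 330, and zero for non-divisors.
11 | 330, and φ(11) = 11 − 1 = 10.

10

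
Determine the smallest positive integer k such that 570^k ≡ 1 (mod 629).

72

The order of 570 must divide φ(629) = φ(17·37) = (17−1)·(37−1) = 16·36 = 576 = 2^6 · 3^2.
Divisors of 576: 1, 2, 3, 4, 6, 8, 9, 12, 16, 18, 24, 32, 36, 48, 64, 72, 96, 144, 192, 288, 576.
Check 570^d mod 629 for each divisor in increasing order:
570^1 ≡ 570 (mod 629)
570^2 ≡ 336 (mod 629)
570^3 ≡ 304 (mod 629)
570^4 ≡ 305 (mod 629)
570^6 ≡ 582 (mod 629)
570^8 ≡ 562 (mod 629)
570^9 ≡ 179 (mod 629)
570^12 ≡ 322 (mod 629)
570^16 ≡ 86 (mod 629)
570^18 ≡ 591 (mod 629)
570^24 ≡ 528 (mod 629)
570^32 ≡ 477 (mod 629)
570^36 ≡ 186 (mod 629)
570^48 ≡ 137 (mod 629)
570^64 ≡ 460 (mod 629)
570^72 ≡ 1 (mod 629) ✓
So ord_629(570) = 72.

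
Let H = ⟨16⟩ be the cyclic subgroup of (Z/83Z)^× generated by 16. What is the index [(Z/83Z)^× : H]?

By Lagrange's theorem, ord_83(16) divides φ(83) = 83 − 1 = 82 = 2 · 41.
Divisors of 82: 1, 2, 41, 82.
Check 16^d mod 83 for each divisor in increasing order:
16^1 ≡ 16
16^2 ≡ 7
16^41 ≡ 1
The order of 16 is 41, so the subgroup it generates has 41 elements.
Index = |(Z/83Z)^×| / |⟨16⟩| = 82 / 41 = 2.

2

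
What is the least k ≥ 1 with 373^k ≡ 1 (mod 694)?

346

ord(373) | φ(694) = φ(2)·φ(347) = 1·346 = 346 = 2 · 173.
Divisors of 346: 1, 2, 173, 346.
Check 373^d mod 694 for each divisor in increasing order:
373^1 ≡ 373 (mod 694)
373^2 ≡ 329 (mod 694)
373^173 ≡ 693 (mod 694)
373^346 ≡ 1 (mod 694) ✓
Hence ord(373) = 346.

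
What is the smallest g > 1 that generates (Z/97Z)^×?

φ(97) = 97 − 1 = 96 = 2^5 · 3.
Test candidates g = 2, 3, … against the prime factors q ∈ {2, 3} of φ(97): g is a generator iff g^(96/q) ≢ 1 for every such q.
g = 2: 2^48 ≡ 1 — hits 1, so not a primitive root.
g = 3: 3^48 ≡ 1 — hits 1, so not a primitive root.
g = 4: 4^48 ≡ 1 — hits 1, so not a primitive root.
g = 5: 5^48 ≡ 96; 5^32 ≡ 35 — none is 1, so 5 is a primitive root.
So 5 is the smallest generator of (Z/97Z)^×.

5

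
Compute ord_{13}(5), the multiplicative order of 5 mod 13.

Since 5 ∈ (Z/13Z)^×, its order divides φ(13) = 13 − 1 = 12 = 2^2 · 3.
Divisors of 12: 1, 2, 3, 4, 6, 12.
Check 5^d mod 13 for each divisor in increasing order:
5^1 ≡ 5 (mod 13)
5^2 ≡ 12 (mod 13)
5^3 ≡ 8 (mod 13)
5^4 ≡ 1 (mod 13) ✓
The smallest such exponent is 4, so the order of 5 is 4.

4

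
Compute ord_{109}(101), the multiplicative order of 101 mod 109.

12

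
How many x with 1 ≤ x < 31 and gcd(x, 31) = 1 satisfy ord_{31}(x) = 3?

2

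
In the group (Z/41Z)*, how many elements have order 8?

φ(41) = 41 − 1 = 40 = 2^3 · 5.
Since (Z/41Z)^× is cyclic of order 40, the number of elements of order d is φ(d) when d | 40 and 0 otherwise.
8 = 2^3 divides 40, and φ(8) = 4.

4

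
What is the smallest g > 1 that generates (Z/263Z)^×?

5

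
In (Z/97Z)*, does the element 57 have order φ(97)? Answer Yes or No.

φ(97) = 97 − 1 = 96 = 2^5 · 3.
It suffices to check that the order of 57 is not a proper divisor of 96: compute 57^(96/q) for q ∈ {2, 3}.
57^48 ≡ 96 (mod 97)  [q = 2: ≢ 1 ✓]
57^32 ≡ 35 (mod 97)  [q = 3: ≢ 1 ✓]
Every test exponent gives a nontrivial residue, hence 57 generates the full group.

Yes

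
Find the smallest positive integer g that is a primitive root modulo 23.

5

φ(23) = 23 − 1 = 22 = 2 · 11.
g is a primitive root iff g^(22/q) ≢ 1 (mod 23) for each prime q ∈ {2, 11}.
g = 2: 2^11 ≡ 1 — hits 1, so not a primitive root.
g = 3: 3^11 ≡ 1 — hits 1, so not a primitive root.
g = 4: 4^11 ≡ 1 — hits 1, so not a primitive root.
g = 5: 5^11 ≡ 22; 5^2 ≡ 2 — none is 1, so 5 is a primitive root.
So 5 is the smallest generator of (Z/23Z)^×.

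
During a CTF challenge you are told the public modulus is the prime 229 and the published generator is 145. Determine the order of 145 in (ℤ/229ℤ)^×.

The order of 145 must divide φ(229) = 229 − 1 = 228 = 2^2 · 3 · 19.
Divisors of 228: 1, 2, 3, 4, 6, 12, 19, 38, 57, 76, 114, 228.
Test each divisor d:
145^1 ≡ 145 (mod 229)
145^2 ≡ 186 (mod 229)
145^3 ≡ 177 (mod 229)
145^4 ≡ 17 (mod 229)
145^6 ≡ 185 (mod 229)
145^12 ≡ 104 (mod 229)
145^19 ≡ 122 (mod 229)
145^38 ≡ 228 (mod 229)
145^57 ≡ 107 (mod 229)
145^76 ≡ 1 (mod 229) ✓
So ord_229(145) = 76.

76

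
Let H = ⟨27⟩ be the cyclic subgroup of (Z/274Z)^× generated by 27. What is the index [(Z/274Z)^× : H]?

1

The order of 27 must divide φ(274) = φ(2)·φ(137) = 1·136 = 136 = 2^3 · 17.
Divisors of 136: 1, 2, 4, 8, 17, 34, 68, 136.
Compute 27^d (mod 274) for the divisors d until we hit 1:
27^1 ≡ 27
27^2 ≡ 181
27^4 ≡ 155
27^8 ≡ 187
27^17 ≡ 233
27^34 ≡ 37
27^68 ≡ 273
27^136 ≡ 1
The order of 27 is 136, so the subgroup it generates has 136 elements.
[(Z/274Z)^× : ⟨27⟩] = 136/136 = 1.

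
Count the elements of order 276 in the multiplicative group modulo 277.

φ(277) = 277 − 1 = 276 = 2^2 · 3 · 23.
Since (Z/277Z)^× is cyclic of order 276, the number of elements of order d is φ(d) when d | 276 and 0 otherwise.
276 = 2^2 · 3 · 23 divides 276, and φ(276) = 88.

88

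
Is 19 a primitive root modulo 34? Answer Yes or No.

No

φ(34) = φ(2)·φ(17) = 1·16 = 16 = 2^4.
Test 19^(16/q) mod 34 for each prime factor q of 16:
19^8 ≡ 1 (mod 34)  [q = 2: ≡ 1 ✗]
Since 19^8 ≡ 1, the order of 19 divides 8 < 16, so 19 is not a primitive root.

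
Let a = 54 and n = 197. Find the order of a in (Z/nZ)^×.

ord(54) | φ(197) = 197 − 1 = 196 = 2^2 · 7^2.
Divisors of 196: 1, 2, 4, 7, 14, 28, 49, 98, 196.
Evaluate successive powers at the divisors of 196:
54^1 ≡ 54 (mod 197)
54^2 ≡ 158 (mod 197)
54^4 ≡ 142 (mod 197)
54^7 ≡ 191 (mod 197)
54^14 ≡ 36 (mod 197)
54^28 ≡ 114 (mod 197)
54^49 ≡ 1 (mod 197) ✓
So ord_197(54) = 49.

49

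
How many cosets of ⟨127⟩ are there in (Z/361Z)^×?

19

By Lagrange's theorem, ord_361(127) divides φ(361) = φ(19^2) = 19·(19−1) = 342 = 2 · 3^2 · 19.
Divisors of 342: 1, 2, 3, 6, 9, 18, 19, 38, 57, 114, 171, 342.
Check 127^d mod 361 for each divisor in increasing order:
127^1 ≡ 127
127^2 ≡ 245
127^3 ≡ 69
127^6 ≡ 68
127^9 ≡ 360
127^18 ≡ 1
Thus |⟨127⟩| = ord(127) = 18.
[(Z/361Z)^× : ⟨127⟩] = 342/18 = 19.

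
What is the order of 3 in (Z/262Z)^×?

65

By Lagrange's theorem, ord_262(3) divides φ(262) = φ(2)·φ(131) = 1·130 = 130 = 2 · 5 · 13.
Divisors of 130: 1, 2, 5, 10, 13, 26, 65, 130.
Evaluate successive powers at the divisors of 130:
3^1 ≡ 3
3^2 ≡ 9
3^5 ≡ 243
3^10 ≡ 99
3^13 ≡ 53
3^26 ≡ 189
3^65 ≡ 1
The smallest such exponent is 65, so the order of 3 is 65.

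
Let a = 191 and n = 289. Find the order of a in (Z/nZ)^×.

ord(191) | φ(289) = φ(17^2) = 17·(17−1) = 272 = 2^4 · 17.
Divisors of 272: 1, 2, 4, 8, 16, 17, 34, 68, 136, 272.
Check 191^d mod 289 for each divisor in increasing order:
191^1 ≡ 191 (mod 289)
191^2 ≡ 67 (mod 289)
191^4 ≡ 154 (mod 289)
191^8 ≡ 18 (mod 289)
191^16 ≡ 35 (mod 289)
191^17 ≡ 38 (mod 289)
191^34 ≡ 288 (mod 289)
191^68 ≡ 1 (mod 289) ✓
So ord_289(191) = 68.

68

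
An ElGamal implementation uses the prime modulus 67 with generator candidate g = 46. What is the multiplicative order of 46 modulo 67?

66

The order of 46 must divide φ(67) = 67 − 1 = 66 = 2 · 3 · 11.
Divisors of 66: 1, 2, 3, 6, 11, 22, 33, 66.
Compute 46^d (mod 67) for the divisors d until we hit 1:
46^1 ≡ 46 (mod 67)
46^2 ≡ 39 (mod 67)
46^3 ≡ 52 (mod 67)
46^6 ≡ 24 (mod 67)
46^11 ≡ 30 (mod 67)
46^22 ≡ 29 (mod 67)
46^33 ≡ 66 (mod 67)
46^66 ≡ 1 (mod 67) ✓
Therefore the multiplicative order of 46 modulo 67 is 66.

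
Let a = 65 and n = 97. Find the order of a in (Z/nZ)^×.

By Lagrange's theorem, ord_97(65) divides φ(97) = 97 − 1 = 96 = 2^5 · 3.
Divisors of 96: 1, 2, 3, 4, 6, 8, 12, 16, 24, 32, 48, 96.
Evaluate successive powers at the divisors of 96:
65^1 ≡ 65 (mod 97)
65^2 ≡ 54 (mod 97)
65^3 ≡ 18 (mod 97)
65^4 ≡ 6 (mod 97)
65^6 ≡ 33 (mod 97)
65^8 ≡ 36 (mod 97)
65^12 ≡ 22 (mod 97)
65^16 ≡ 35 (mod 97)
65^24 ≡ 96 (mod 97)
65^32 ≡ 61 (mod 97)
65^48 ≡ 1 (mod 97) ✓
Therefore the multiplicative order of 65 modulo 97 is 48.

48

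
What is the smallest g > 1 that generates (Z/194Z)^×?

φ(194) = φ(2)·φ(97) = 1·96 = 96 = 2^5 · 3.
g is a primitive root iff g^(96/q) ≢ 1 (mod 194) for each prime q ∈ {2, 3}.
g = 2: gcd(2, 194) = 2 > 1, not a unit — skip.
g = 3: 3^48 ≡ 1 — hits 1, so not a primitive root.
g = 4: gcd(4, 194) = 2 > 1, not a unit — skip.
g = 5: 5^48 ≡ 193; 5^32 ≡ 35 — none is 1, so 5 is a primitive root.
Hence the least primitive root of 194 is 5.

5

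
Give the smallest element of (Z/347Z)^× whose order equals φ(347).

2

φ(347) = 347 − 1 = 346 = 2 · 173.
Test candidates g = 2, 3, … against the prime factors q ∈ {2, 173} of φ(347): g is a generator iff g^(346/q) ≢ 1 for every such q.
g = 2: 2^173 ≡ 346; 2^2 ≡ 4 — none is 1, so 2 is a primitive root.
So 2 is the smallest generator of (Z/347Z)^×.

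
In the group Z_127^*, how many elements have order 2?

φ(127) = 127 − 1 = 126 = 2 · 3^2 · 7.
(Z/127Z)^× is cyclic (|G| = 126); a cyclic group of order m has exactly φ(d) elements of each order d | m, and none otherwise.
2 | 126, and φ(2) = 2 − 1 = 1.

1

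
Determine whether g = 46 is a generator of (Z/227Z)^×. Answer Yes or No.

Yes

φ(227) = 227 − 1 = 226 = 2 · 113.
46 is a primitive root mod 227 iff 46^(φ(227)/q) ≢ 1 for every prime q | φ(227), i.e. q ∈ {2, 113}.
46^113 ≡ 226 (mod 227)  [q = 2: ≢ 1 ✓]
46^2 ≡ 73 (mod 227)  [q = 113: ≢ 1 ✓]
Every test exponent gives a nontrivial residue, hence 46 generates the full group.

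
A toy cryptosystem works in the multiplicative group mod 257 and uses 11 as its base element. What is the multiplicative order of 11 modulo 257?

ord(11) | φ(257) = 257 − 1 = 256 = 2^8.
Divisors of 256: 1, 2, 4, 8, 16, 32, 64, 128, 256.
Test each divisor d:
11^1 ≡ 11 (mod 257)
11^2 ≡ 121 (mod 257)
11^4 ≡ 249 (mod 257)
11^8 ≡ 64 (mod 257)
11^16 ≡ 241 (mod 257)
11^32 ≡ 256 (mod 257)
11^64 ≡ 1 (mod 257) ✓
Hence ord(11) = 64.

64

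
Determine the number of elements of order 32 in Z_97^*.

16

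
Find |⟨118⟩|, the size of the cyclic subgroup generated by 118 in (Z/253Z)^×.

Since 118 ∈ (Z/253Z)^×, its order divides φ(253) = φ(11·23) = (11−1)·(23−1) = 10·22 = 220 = 2^2 · 5 · 11.
Divisors of 220: 1, 2, 4, 5, 10, 11, 20, 22, 44, 55, 110, 220.
Compute 118^d (mod 253) for the divisors d until we hit 1:
118^1 ≡ 118 (mod 253)
118^2 ≡ 9 (mod 253)
118^4 ≡ 81 (mod 253)
118^5 ≡ 197 (mod 253)
118^10 ≡ 100 (mod 253)
118^11 ≡ 162 (mod 253)
118^20 ≡ 133 (mod 253)
118^22 ≡ 185 (mod 253)
118^44 ≡ 70 (mod 253)
118^55 ≡ 208 (mod 253)
118^110 ≡ 1 (mod 253) ✓
So ord_253(118) = 110.

110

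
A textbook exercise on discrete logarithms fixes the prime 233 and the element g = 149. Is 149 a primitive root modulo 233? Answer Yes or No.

φ(233) = 233 − 1 = 232 = 2^3 · 29.
An element g generates (Z/233Z)^× iff g^(232/q) ≢ 1 (mod 233) for each prime q ∈ {2, 29}.
149^116 ≡ 232 (mod 233)  [q = 2: ≢ 1 ✓]
149^8 ≡ 148 (mod 233)  [q = 29: ≢ 1 ✓]
None equal 1, so ord_233(149) = 232: 149 is a primitive root.

Yes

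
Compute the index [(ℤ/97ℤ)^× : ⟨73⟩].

4

The order of 73 must divide φ(97) = 97 − 1 = 96 = 2^5 · 3.
Divisors of 96: 1, 2, 3, 4, 6, 8, 12, 16, 24, 32, 48, 96.
Compute 73^d (mod 97) for the divisors d until we hit 1:
73^1 ≡ 73 (mod 97)
73^2 ≡ 91 (mod 97)
73^3 ≡ 47 (mod 97)
73^4 ≡ 36 (mod 97)
73^6 ≡ 75 (mod 97)
73^8 ≡ 35 (mod 97)
73^12 ≡ 96 (mod 97)
73^16 ≡ 61 (mod 97)
73^24 ≡ 1 (mod 97) ✓
The order of 73 is 24, so the subgroup it generates has 24 elements.
The index is φ(97) / ord(73) = 96 / 24 = 4.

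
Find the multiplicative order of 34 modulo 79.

78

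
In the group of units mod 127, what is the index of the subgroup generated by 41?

2

Since 41 ∈ (Z/127Z)^×, its order divides φ(127) = 127 − 1 = 126 = 2 · 3^2 · 7.
Divisors of 126: 1, 2, 3, 6, 7, 9, 14, 18, 21, 42, 63, 126.
Check 41^d mod 127 for each divisor in increasing order:
41^1 ≡ 41 (mod 127)
41^2 ≡ 30 (mod 127)
41^3 ≡ 87 (mod 127)
41^6 ≡ 76 (mod 127)
41^7 ≡ 68 (mod 127)
41^9 ≡ 8 (mod 127)
41^14 ≡ 52 (mod 127)
41^18 ≡ 64 (mod 127)
41^21 ≡ 107 (mod 127)
41^42 ≡ 19 (mod 127)
41^63 ≡ 1 (mod 127) ✓
Thus |⟨41⟩| = ord(41) = 63.
The index is φ(127) / ord(41) = 126 / 63 = 2.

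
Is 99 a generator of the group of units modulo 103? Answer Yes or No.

φ(103) = 103 − 1 = 102 = 2 · 3 · 17.
An element g generates (Z/103Z)^× iff g^(102/q) ≢ 1 (mod 103) for each prime q ∈ {2, 3, 17}.
99^51 ≡ 102 (mod 103)  [q = 2: ≢ 1 ✓]
99^34 ≡ 56 (mod 103)  [q = 3: ≢ 1 ✓]
99^6 ≡ 79 (mod 103)  [q = 17: ≢ 1 ✓]
None equal 1, so ord_103(99) = 102: 99 is a primitive root.

Yes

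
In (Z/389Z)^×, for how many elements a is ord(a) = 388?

192

φ(389) = 389 − 1 = 388 = 2^2 · 97.
Since (Z/389Z)^× is cyclic of order 388, the number of elements of order d is φ(d) when d | 388 and 0 otherwise.
388 = 2^2 · 97 divides 388, and φ(388) = 192.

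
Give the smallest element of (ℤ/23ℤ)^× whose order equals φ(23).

φ(23) = 23 − 1 = 22 = 2 · 11.
Test candidates g = 2, 3, … against the prime factors q ∈ {2, 11} of φ(23): g is a generator iff g^(22/q) ≢ 1 for every such q.
g = 2: 2^11 ≡ 1 — hits 1, so not a primitive root.
g = 3: 3^11 ≡ 1 — hits 1, so not a primitive root.
g = 4: 4^11 ≡ 1 — hits 1, so not a primitive root.
g = 5: 5^11 ≡ 22; 5^2 ≡ 2 — none is 1, so 5 is a primitive root.
So 5 is the smallest generator of (Z/23Z)^×.

5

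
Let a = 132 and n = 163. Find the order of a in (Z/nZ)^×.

27

ord(132) | φ(163) = 163 − 1 = 162 = 2 · 3^4.
Divisors of 162: 1, 2, 3, 6, 9, 18, 27, 54, 81, 162.
Evaluate successive powers at the divisors of 162:
132^1 ≡ 132 (mod 163)
132^2 ≡ 146 (mod 163)
132^3 ≡ 38 (mod 163)
132^6 ≡ 140 (mod 163)
132^9 ≡ 104 (mod 163)
132^18 ≡ 58 (mod 163)
132^27 ≡ 1 (mod 163) ✓
The smallest such exponent is 27, so the order of 132 is 27.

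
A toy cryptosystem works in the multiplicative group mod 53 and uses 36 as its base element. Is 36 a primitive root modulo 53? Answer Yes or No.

φ(53) = 53 − 1 = 52 = 2^2 · 13.
It suffices to check that the order of 36 is not a proper divisor of 52: compute 36^(52/q) for q ∈ {2, 13}.
36^26 ≡ 1 (mod 53)  [q = 2: ≡ 1 ✗]
36^4 ≡ 46 (mod 53)  [q = 13: ≢ 1 ✓]
Since 36^26 ≡ 1, the order of 36 divides 26 < 52, so 36 is not a primitive root.

No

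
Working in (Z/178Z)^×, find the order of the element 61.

88

By Lagrange's theorem, ord_178(61) divides φ(178) = φ(2)·φ(89) = 1·88 = 88 = 2^3 · 11.
Divisors of 88: 1, 2, 4, 8, 11, 22, 44, 88.
Test each divisor d:
61^1 ≡ 61
61^2 ≡ 161
61^4 ≡ 111
61^8 ≡ 39
61^11 ≡ 141
61^22 ≡ 123
61^44 ≡ 177
61^88 ≡ 1
So ord_178(61) = 88.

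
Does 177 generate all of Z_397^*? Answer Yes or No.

No

φ(397) = 397 − 1 = 396 = 2^2 · 3^2 · 11.
It suffices to check that the order of 177 is not a proper divisor of 396: compute 177^(396/q) for q ∈ {2, 3, 11}.
177^198 ≡ 396 (mod 397)  [q = 2: ≢ 1 ✓]
177^132 ≡ 1 (mod 397)  [q = 3: ≡ 1 ✗]
177^36 ≡ 1 (mod 397)  [q = 11: ≡ 1 ✗]
177^132 ≡ 1 shows ord(177) | 132, strictly less than φ(397); not a primitive root.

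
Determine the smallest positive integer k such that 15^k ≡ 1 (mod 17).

8

ord(15) | φ(17) = 17 − 1 = 16 = 2^4.
Divisors of 16: 1, 2, 4, 8, 16.
Compute 15^d (mod 17) for the divisors d until we hit 1:
15^1 ≡ 15 (mod 17)
15^2 ≡ 4 (mod 17)
15^4 ≡ 16 (mod 17)
15^8 ≡ 1 (mod 17) ✓
Hence ord(15) = 8.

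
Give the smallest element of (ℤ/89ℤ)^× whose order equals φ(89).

φ(89) = 89 − 1 = 88 = 2^3 · 11.
g is a primitive root iff g^(88/q) ≢ 1 (mod 89) for each prime q ∈ {2, 11}.
g = 2: 2^44 ≡ 1 — hits 1, so not a primitive root.
g = 3: 3^44 ≡ 88; 3^8 ≡ 64 — none is 1, so 3 is a primitive root.
So 3 is the smallest generator of (Z/89Z)^×.

3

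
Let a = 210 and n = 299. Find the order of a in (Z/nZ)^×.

132

Since 210 ∈ (Z/299Z)^×, its order divides φ(299) = φ(13·23) = (13−1)·(23−1) = 12·22 = 264 = 2^3 · 3 · 11.
Divisors of 264: 1, 2, 3, 4, 6, 8, 11, 12, 22, 24, 33, 44, 66, 88, 132, 264.
Evaluate successive powers at the divisors of 264:
210^1 ≡ 210 (mod 299)
210^2 ≡ 147 (mod 299)
210^3 ≡ 73 (mod 299)
210^4 ≡ 81 (mod 299)
210^6 ≡ 246 (mod 299)
210^8 ≡ 282 (mod 299)
210^11 ≡ 254 (mod 299)
210^12 ≡ 118 (mod 299)
210^22 ≡ 231 (mod 299)
210^24 ≡ 170 (mod 299)
210^33 ≡ 70 (mod 299)
210^44 ≡ 139 (mod 299)
210^66 ≡ 116 (mod 299)
210^88 ≡ 185 (mod 299)
210^132 ≡ 1 (mod 299) ✓
Therefore the multiplicative order of 210 modulo 299 is 132.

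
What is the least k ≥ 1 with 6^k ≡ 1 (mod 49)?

14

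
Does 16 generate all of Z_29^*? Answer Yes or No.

φ(29) = 29 − 1 = 28 = 2^2 · 7.
An element g generates (Z/29Z)^× iff g^(28/q) ≢ 1 (mod 29) for each prime q ∈ {2, 7}.
16^14 ≡ 1 (mod 29)  [q = 2: ≡ 1 ✗]
16^4 ≡ 25 (mod 29)  [q = 7: ≢ 1 ✓]
The check at q = 2 fails, so 16 generates a proper subgroup.

No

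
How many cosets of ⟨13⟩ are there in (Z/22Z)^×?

ord(13) | φ(22) = φ(2)·φ(11) = 1·10 = 10 = 2 · 5.
Divisors of 10: 1, 2, 5, 10.
Test each divisor d:
13^1 ≡ 13 (mod 22)
13^2 ≡ 15 (mod 22)
13^5 ≡ 21 (mod 22)
13^10 ≡ 1 (mod 22) ✓
The order of 13 is 10, so the subgroup it generates has 10 elements.
[(Z/22Z)^× : ⟨13⟩] = 10/10 = 1.

1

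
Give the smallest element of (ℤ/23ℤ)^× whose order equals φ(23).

5

φ(23) = 23 − 1 = 22 = 2 · 11.
Test candidates g = 2, 3, … against the prime factors q ∈ {2, 11} of φ(23): g is a generator iff g^(22/q) ≢ 1 for every such q.
g = 2: 2^11 ≡ 1 — hits 1, so not a primitive root.
g = 3: 3^11 ≡ 1 — hits 1, so not a primitive root.
g = 4: 4^11 ≡ 1 — hits 1, so not a primitive root.
g = 5: 5^11 ≡ 22; 5^2 ≡ 2 — none is 1, so 5 is a primitive root.
Hence the least primitive root of 23 is 5.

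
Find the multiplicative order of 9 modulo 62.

The order of 9 must divide φ(62) = φ(2)·φ(31) = 1·30 = 30 = 2 · 3 · 5.
Divisors of 30: 1, 2, 3, 5, 6, 10, 15, 30.
Compute 9^d (mod 62) for the divisors d until we hit 1:
9^1 ≡ 9 (mod 62)
9^2 ≡ 19 (mod 62)
9^3 ≡ 47 (mod 62)
9^5 ≡ 25 (mod 62)
9^6 ≡ 39 (mod 62)
9^10 ≡ 5 (mod 62)
9^15 ≡ 1 (mod 62) ✓
Therefore the multiplicative order of 9 modulo 62 is 15.

15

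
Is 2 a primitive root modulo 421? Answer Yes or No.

φ(421) = 421 − 1 = 420 = 2^2 · 3 · 5 · 7.
It suffices to check that the order of 2 is not a proper divisor of 420: compute 2^(420/q) for q ∈ {2, 3, 5, 7}.
2^210 ≡ 420 (mod 421)  [q = 2: ≢ 1 ✓]
2^140 ≡ 400 (mod 421)  [q = 3: ≢ 1 ✓]
2^84 ≡ 279 (mod 421)  [q = 5: ≢ 1 ✓]
2^60 ≡ 370 (mod 421)  [q = 7: ≢ 1 ✓]
Every test exponent gives a nontrivial residue, hence 2 generates the full group.

Yes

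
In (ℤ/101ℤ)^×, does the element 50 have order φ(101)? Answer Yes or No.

φ(101) = 101 − 1 = 100 = 2^2 · 5^2.
50 is a primitive root mod 101 iff 50^(φ(101)/q) ≢ 1 for every prime q | φ(101), i.e. q ∈ {2, 5}.
50^50 ≡ 100 (mod 101)  [q = 2: ≢ 1 ✓]
50^20 ≡ 84 (mod 101)  [q = 5: ≢ 1 ✓]
All checks pass, so 50 has order 100 and is a primitive root modulo 101.

Yes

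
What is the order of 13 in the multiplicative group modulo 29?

14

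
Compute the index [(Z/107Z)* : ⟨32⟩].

1

Since 32 ∈ (Z/107Z)^×, its order divides φ(107) = 107 − 1 = 106 = 2 · 53.
Divisors of 106: 1, 2, 53, 106.
Compute 32^d (mod 107) for the divisors d until we hit 1:
32^1 ≡ 32
32^2 ≡ 61
32^53 ≡ 106
32^106 ≡ 1
Thus |⟨32⟩| = ord(32) = 106.
The index is φ(107) / ord(32) = 106 / 106 = 1.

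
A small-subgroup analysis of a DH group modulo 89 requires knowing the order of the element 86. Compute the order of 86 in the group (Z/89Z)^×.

ord(86) | φ(89) = 89 − 1 = 88 = 2^3 · 11.
Divisors of 88: 1, 2, 4, 8, 11, 22, 44, 88.
Evaluate successive powers at the divisors of 88:
86^1 ≡ 86
86^2 ≡ 9
86^4 ≡ 81
86^8 ≡ 64
86^11 ≡ 52
86^22 ≡ 34
86^44 ≡ 88
86^88 ≡ 1
Therefore the multiplicative order of 86 modulo 89 is 88.

88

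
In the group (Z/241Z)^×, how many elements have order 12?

4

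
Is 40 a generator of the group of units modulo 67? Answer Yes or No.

φ(67) = 67 − 1 = 66 = 2 · 3 · 11.
40 is a primitive root mod 67 iff 40^(φ(67)/q) ≢ 1 for every prime q | φ(67), i.e. q ∈ {2, 3, 11}.
40^33 ≡ 1 (mod 67)  [q = 2: ≡ 1 ✗]
40^22 ≡ 1 (mod 67)  [q = 3: ≡ 1 ✗]
40^6 ≡ 24 (mod 67)  [q = 11: ≢ 1 ✓]
40^33 ≡ 1 shows ord(40) | 33, strictly less than φ(67); not a primitive root.

No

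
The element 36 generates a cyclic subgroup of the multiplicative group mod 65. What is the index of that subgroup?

8

The order of 36 must divide φ(65) = φ(5·13) = (5−1)·(13−1) = 4·12 = 48 = 2^4 · 3.
Divisors of 48: 1, 2, 3, 4, 6, 8, 12, 16, 24, 48.
Evaluate successive powers at the divisors of 48:
36^1 ≡ 36
36^2 ≡ 61
36^3 ≡ 51
36^4 ≡ 16
36^6 ≡ 1
Thus |⟨36⟩| = ord(36) = 6.
Index = |(Z/65Z)^×| / |⟨36⟩| = 48 / 6 = 8.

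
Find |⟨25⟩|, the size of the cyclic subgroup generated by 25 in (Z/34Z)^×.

8

By Lagrange's theorem, ord_34(25) divides φ(34) = φ(2)·φ(17) = 1·16 = 16 = 2^4.
Divisors of 16: 1, 2, 4, 8, 16.
Evaluate successive powers at the divisors of 16:
25^1 ≡ 25 (mod 34)
25^2 ≡ 13 (mod 34)
25^4 ≡ 33 (mod 34)
25^8 ≡ 1 (mod 34) ✓
So ord_34(25) = 8.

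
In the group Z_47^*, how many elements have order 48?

0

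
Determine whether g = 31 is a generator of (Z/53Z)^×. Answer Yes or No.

Yes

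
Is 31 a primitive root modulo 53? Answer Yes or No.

Yes

φ(53) = 53 − 1 = 52 = 2^2 · 13.
It suffices to check that the order of 31 is not a proper divisor of 52: compute 31^(52/q) for q ∈ {2, 13}.
31^26 ≡ 52 (mod 53)  [q = 2: ≢ 1 ✓]
31^4 ≡ 49 (mod 53)  [q = 13: ≢ 1 ✓]
None equal 1, so ord_53(31) = 52: 31 is a primitive root.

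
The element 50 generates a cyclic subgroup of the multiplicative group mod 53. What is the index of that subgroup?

ord(50) | φ(53) = 53 − 1 = 52 = 2^2 · 13.
Divisors of 52: 1, 2, 4, 13, 26, 52.
Evaluate successive powers at the divisors of 52:
50^1 ≡ 50 (mod 53)
50^2 ≡ 9 (mod 53)
50^4 ≡ 28 (mod 53)
50^13 ≡ 23 (mod 53)
50^26 ≡ 52 (mod 53)
50^52 ≡ 1 (mod 53) ✓
Thus |⟨50⟩| = ord(50) = 52.
[(Z/53Z)^× : ⟨50⟩] = 52/52 = 1.

1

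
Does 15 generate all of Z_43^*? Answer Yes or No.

φ(43) = 43 − 1 = 42 = 2 · 3 · 7.
An element g generates (Z/43Z)^× iff g^(42/q) ≢ 1 (mod 43) for each prime q ∈ {2, 3, 7}.
15^21 ≡ 1 (mod 43)  [q = 2: ≡ 1 ✗]
15^14 ≡ 6 (mod 43)  [q = 3: ≢ 1 ✓]
15^6 ≡ 11 (mod 43)  [q = 7: ≢ 1 ✓]
Since 15^21 ≡ 1, the order of 15 divides 21 < 42, so 15 is not a primitive root.

No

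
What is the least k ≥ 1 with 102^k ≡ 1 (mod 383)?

The order of 102 must divide φ(383) = 383 − 1 = 382 = 2 · 191.
Divisors of 382: 1, 2, 191, 382.
Check 102^d mod 383 for each divisor in increasing order:
102^1 ≡ 102 (mod 383)
102^2 ≡ 63 (mod 383)
102^191 ≡ 1 (mod 383) ✓
Hence ord(102) = 191.

191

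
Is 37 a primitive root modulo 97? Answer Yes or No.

φ(97) = 97 − 1 = 96 = 2^5 · 3.
37 is a primitive root mod 97 iff 37^(φ(97)/q) ≢ 1 for every prime q | φ(97), i.e. q ∈ {2, 3}.
37^48 ≡ 96 (mod 97)  [q = 2: ≢ 1 ✓]
37^32 ≡ 35 (mod 97)  [q = 3: ≢ 1 ✓]
All checks pass, so 37 has order 96 and is a primitive root modulo 97.

Yes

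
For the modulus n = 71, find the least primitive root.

7

φ(71) = 71 − 1 = 70 = 2 · 5 · 7.
g is a primitive root iff g^(70/q) ≢ 1 (mod 71) for each prime q ∈ {2, 5, 7}.
g = 2: 2^35 ≡ 1 — hits 1, so not a primitive root.
g = 3: 3^35 ≡ 1 — hits 1, so not a primitive root.
g = 4: 4^35 ≡ 1 — hits 1, so not a primitive root.
g = 5: 5^35 ≡ 1 — hits 1, so not a primitive root.
g = 6: 6^35 ≡ 1 — hits 1, so not a primitive root.
g = 7: 7^35 ≡ 70; 7^14 ≡ 54; 7^10 ≡ 45 — none is 1, so 7 is a primitive root.
The smallest primitive root modulo 71 is 7.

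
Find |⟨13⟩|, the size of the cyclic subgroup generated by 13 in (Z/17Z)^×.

4

ord(13) | φ(17) = 17 − 1 = 16 = 2^4.
Divisors of 16: 1, 2, 4, 8, 16.
Check 13^d mod 17 for each divisor in increasing order:
13^1 ≡ 13 (mod 17)
13^2 ≡ 16 (mod 17)
13^4 ≡ 1 (mod 17) ✓
So ord_17(13) = 4.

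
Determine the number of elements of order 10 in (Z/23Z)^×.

0

φ(23) = 23 − 1 = 22 = 2 · 11.
In a cyclic group of order 22, there are φ(d) elements of order d for each divisor d of 22, and zero for non-divisors.
Here 22 is not a multiple of 10, so there are no elements of order 10.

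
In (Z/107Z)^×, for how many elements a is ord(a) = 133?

0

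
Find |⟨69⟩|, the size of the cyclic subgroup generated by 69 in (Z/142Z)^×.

70

The order of 69 must divide φ(142) = φ(2)·φ(71) = 1·70 = 70 = 2 · 5 · 7.
Divisors of 70: 1, 2, 5, 7, 10, 14, 35, 70.
Evaluate successive powers at the divisors of 70:
69^1 ≡ 69
69^2 ≡ 75
69^5 ≡ 39
69^7 ≡ 85
69^10 ≡ 101
69^14 ≡ 125
69^35 ≡ 141
69^70 ≡ 1
Therefore the multiplicative order of 69 modulo 142 is 70.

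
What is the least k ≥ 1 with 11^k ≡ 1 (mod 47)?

ord(11) | φ(47) = 47 − 1 = 46 = 2 · 23.
Divisors of 46: 1, 2, 23, 46.
Check 11^d mod 47 for each divisor in increasing order:
11^1 ≡ 11
11^2 ≡ 27
11^23 ≡ 46
11^46 ≡ 1
Therefore the multiplicative order of 11 modulo 47 is 46.

46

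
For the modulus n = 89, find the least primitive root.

3

φ(89) = 89 − 1 = 88 = 2^3 · 11.
Test candidates g = 2, 3, … against the prime factors q ∈ {2, 11} of φ(89): g is a generator iff g^(88/q) ≢ 1 for every such q.
g = 2: 2^44 ≡ 1 — hits 1, so not a primitive root.
g = 3: 3^44 ≡ 88; 3^8 ≡ 64 — none is 1, so 3 is a primitive root.
So 3 is the smallest generator of (Z/89Z)^×.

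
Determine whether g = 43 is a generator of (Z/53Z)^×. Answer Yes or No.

φ(53) = 53 − 1 = 52 = 2^2 · 13.
Test 43^(52/q) mod 53 for each prime factor q of 52:
43^26 ≡ 1 (mod 53)  [q = 2: ≡ 1 ✗]
43^4 ≡ 36 (mod 53)  [q = 13: ≢ 1 ✓]
The check at q = 2 fails, so 43 generates a proper subgroup.

No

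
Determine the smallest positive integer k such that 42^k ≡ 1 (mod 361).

171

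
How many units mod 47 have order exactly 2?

1

φ(47) = 47 − 1 = 46 = 2 · 23.
In a cyclic group of order 46, there are φ(d) elements of order d for each divisor d of 46, and zero for non-divisors.
2 | 46, and φ(2) = 2 − 1 = 1.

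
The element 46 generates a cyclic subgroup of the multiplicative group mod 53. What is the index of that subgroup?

4

The order of 46 must divide φ(53) = 53 − 1 = 52 = 2^2 · 13.
Divisors of 52: 1, 2, 4, 13, 26, 52.
Compute 46^d (mod 53) for the divisors d until we hit 1:
46^1 ≡ 46
46^2 ≡ 49
46^4 ≡ 16
46^13 ≡ 1
The order of 46 is 13, so the subgroup it generates has 13 elements.
[(Z/53Z)^× : ⟨46⟩] = 52/13 = 4.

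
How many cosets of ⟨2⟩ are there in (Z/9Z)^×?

1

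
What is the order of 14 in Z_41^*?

The order of 14 must divide φ(41) = 41 − 1 = 40 = 2^3 · 5.
Divisors of 40: 1, 2, 4, 5, 8, 10, 20, 40.
Compute 14^d (mod 41) for the divisors d until we hit 1:
14^1 ≡ 14 (mod 41)
14^2 ≡ 32 (mod 41)
14^4 ≡ 40 (mod 41)
14^5 ≡ 27 (mod 41)
14^8 ≡ 1 (mod 41) ✓
Hence ord(14) = 8.

8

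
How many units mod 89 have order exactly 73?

0

φ(89) = 89 − 1 = 88 = 2^3 · 11.
(Z/89Z)^× is cyclic (|G| = 88); a cyclic group of order m has exactly φ(d) elements of each order d | m, and none otherwise.
73 does not divide 88, so no element of (Z/89Z)^× has order 73.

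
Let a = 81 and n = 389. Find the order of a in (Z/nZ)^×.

The order of 81 must divide φ(389) = 389 − 1 = 388 = 2^2 · 97.
Divisors of 388: 1, 2, 4, 97, 194, 388.
Compute 81^d (mod 389) for the divisors d until we hit 1:
81^1 ≡ 81 (mod 389)
81^2 ≡ 337 (mod 389)
81^4 ≡ 370 (mod 389)
81^97 ≡ 1 (mod 389) ✓
Therefore the multiplicative order of 81 modulo 389 is 97.

97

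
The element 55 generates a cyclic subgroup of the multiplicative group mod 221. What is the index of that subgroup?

Since 55 ∈ (Z/221Z)^×, its order divides φ(221) = φ(13·17) = (13−1)·(17−1) = 12·16 = 192 = 2^6 · 3.
Divisors of 192: 1, 2, 3, 4, 6, 8, 12, 16, 24, 32, 48, 64, 96, 192.
Test each divisor d:
55^1 ≡ 55 (mod 221)
55^2 ≡ 152 (mod 221)
55^3 ≡ 183 (mod 221)
55^4 ≡ 120 (mod 221)
55^6 ≡ 118 (mod 221)
55^8 ≡ 35 (mod 221)
55^12 ≡ 1 (mod 221) ✓
Thus |⟨55⟩| = ord(55) = 12.
The index is φ(221) / ord(55) = 192 / 12 = 16.

16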